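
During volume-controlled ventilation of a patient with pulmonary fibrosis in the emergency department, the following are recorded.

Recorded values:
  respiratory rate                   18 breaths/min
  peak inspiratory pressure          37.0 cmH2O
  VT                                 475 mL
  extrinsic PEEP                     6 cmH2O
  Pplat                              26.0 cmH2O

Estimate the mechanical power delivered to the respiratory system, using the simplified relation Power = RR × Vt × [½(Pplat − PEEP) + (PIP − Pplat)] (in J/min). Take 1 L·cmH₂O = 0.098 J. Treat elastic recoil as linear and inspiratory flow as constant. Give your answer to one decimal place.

Per-breath work = Vt × [½(Pplat−PEEP) + (PIP−Pplat)] = 0.475 × [0.5×20.0 + 11.0] = 0.475 × 21.0 = 9.975 L·cmH2O.
Power = 18 × 9.975 = 179.55 L·cmH2O/min.
× 0.098 J/(L·cmH2O) → 17.596 J/min.

17.6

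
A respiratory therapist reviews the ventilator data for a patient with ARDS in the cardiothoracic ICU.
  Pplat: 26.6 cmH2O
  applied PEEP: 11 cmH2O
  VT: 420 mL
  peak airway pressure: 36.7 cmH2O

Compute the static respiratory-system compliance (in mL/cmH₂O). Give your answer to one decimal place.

26.9

Cstat = Vt / (Pplat − PEEP) = 420 / (26.6 − 11) = 420 / 15.6 = 26.923 mL/cmH2O.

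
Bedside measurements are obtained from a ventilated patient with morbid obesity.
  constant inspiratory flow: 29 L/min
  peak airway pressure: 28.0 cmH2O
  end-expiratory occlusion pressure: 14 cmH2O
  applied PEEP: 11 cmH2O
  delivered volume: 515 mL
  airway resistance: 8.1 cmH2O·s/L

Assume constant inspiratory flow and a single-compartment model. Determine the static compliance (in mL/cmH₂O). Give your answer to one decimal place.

Flow: 29 L/min ÷ 60 = 0.4833 L/s.
Total PEEP = 14 cmH2O (set 11 + intrinsic 3); this is the baseline alveolar pressure.
Equation of motion (constant flow): PIP = Vt/C + R·V̇ + PEEP.
Vt/C = PIP − R·V̇ − PEEP = 28.0 − 8.1×0.4833 − 14 = 28.0 − 3.915 − 14 = 10.085 cmH2O.
C = Vt / 10.085 = 515 / 10.085 = 51.066 mL/cmH2O.

51.1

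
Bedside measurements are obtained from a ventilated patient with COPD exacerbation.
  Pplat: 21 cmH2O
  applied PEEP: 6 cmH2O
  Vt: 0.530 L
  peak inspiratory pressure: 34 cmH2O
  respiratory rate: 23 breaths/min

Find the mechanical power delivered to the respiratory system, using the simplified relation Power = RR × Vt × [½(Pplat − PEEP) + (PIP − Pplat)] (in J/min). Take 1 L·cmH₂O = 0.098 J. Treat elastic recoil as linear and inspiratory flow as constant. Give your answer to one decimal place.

Per-breath work = Vt × [½(Pplat−PEEP) + (PIP−Pplat)] = 0.530 × [0.5×15.0 + 13.0] = 0.530 × 20.5 = 10.865 L·cmH2O.
Power = 23 × 10.865 = 249.9 L·cmH2O/min.
× 0.098 J/(L·cmH2O) → 24.49 J/min.

24.5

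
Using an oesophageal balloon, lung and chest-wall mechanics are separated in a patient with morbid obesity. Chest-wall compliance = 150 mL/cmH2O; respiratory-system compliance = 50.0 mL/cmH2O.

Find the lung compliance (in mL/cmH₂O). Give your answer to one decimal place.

75.0

1/CL = 1/Crs − 1/Ccw.
1/CL = 1/50.0 − 1/150 = 0.01333.
CL = 75.019 mL/cmH2O.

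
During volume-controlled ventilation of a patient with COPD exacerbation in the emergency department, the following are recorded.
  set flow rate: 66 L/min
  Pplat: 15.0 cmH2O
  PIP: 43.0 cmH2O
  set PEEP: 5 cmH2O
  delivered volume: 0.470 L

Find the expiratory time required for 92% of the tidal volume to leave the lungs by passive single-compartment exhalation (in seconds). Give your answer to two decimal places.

3.02

Flow: 66 L/min ÷ 60 = 1.1 L/s.
R = (PIP − Pplat)/V̇ = (43.0 − 15.0) / 1.1 = 28.0/1.1 = 25.455 cmH2O·s/L.
C = Vt/(Pplat − PEEP) = 470.0 / (15.0 − 5) = 470.0/10.0 = 47.0 mL/cmH2O.
τ = R × C = 25.455 × 0.047 L/cmH2O = 1.196 s.
t = −τ·ln(1 − 0.92) = −1.196·ln(0.08) = 3.021 s.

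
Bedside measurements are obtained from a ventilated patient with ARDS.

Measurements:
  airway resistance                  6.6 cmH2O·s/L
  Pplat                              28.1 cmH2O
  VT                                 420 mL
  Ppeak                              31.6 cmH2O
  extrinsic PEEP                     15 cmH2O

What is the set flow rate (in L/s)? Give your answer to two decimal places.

0.53

flow = (PIP − Pplat) / Raw = 3.5 / 6.6 = 0.5303 L/s.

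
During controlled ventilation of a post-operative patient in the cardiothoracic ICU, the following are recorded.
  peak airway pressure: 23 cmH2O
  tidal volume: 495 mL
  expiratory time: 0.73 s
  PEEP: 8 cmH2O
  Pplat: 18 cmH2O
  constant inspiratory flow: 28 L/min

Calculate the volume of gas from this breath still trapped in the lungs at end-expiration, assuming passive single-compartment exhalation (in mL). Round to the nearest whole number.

125

Flow: 28 L/min ÷ 60 = 0.4667 L/s.
R = (PIP − Pplat)/V̇ = (23 − 18) / 0.4667 = 5.0/0.4667 = 10.714 cmH2O·s/L.
C = Vt/(Pplat − PEEP) = 495.0 / (18 − 8) = 495.0/10.0 = 49.5 mL/cmH2O.
τ = R × C = 10.714 × 0.0495 L/cmH2O = 0.5303 s.
Fraction remaining = e^(−Te/τ) = e^(−0.73/0.5303) = 0.2524.
Trapped volume = 495.0 × 0.2524 = 124.94 mL.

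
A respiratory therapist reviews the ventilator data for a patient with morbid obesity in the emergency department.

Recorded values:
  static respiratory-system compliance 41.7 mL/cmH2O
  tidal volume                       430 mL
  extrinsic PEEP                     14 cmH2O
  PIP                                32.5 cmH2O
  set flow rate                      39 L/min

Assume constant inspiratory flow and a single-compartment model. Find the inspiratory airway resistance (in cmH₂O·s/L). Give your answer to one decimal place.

Flow: 39 L/min ÷ 60 = 0.65 L/s.
Equation of motion (constant flow): PIP = Vt/C + R·V̇ + PEEP.
R·V̇ = PIP − Vt/C − PEEP = 32.5 − 430/41.7 − 14 = 32.5 − 10.312 − 14 = 8.188 cmH2O.
R = 8.188 / 0.65 = 12.597 cmH2O·s/L.

12.6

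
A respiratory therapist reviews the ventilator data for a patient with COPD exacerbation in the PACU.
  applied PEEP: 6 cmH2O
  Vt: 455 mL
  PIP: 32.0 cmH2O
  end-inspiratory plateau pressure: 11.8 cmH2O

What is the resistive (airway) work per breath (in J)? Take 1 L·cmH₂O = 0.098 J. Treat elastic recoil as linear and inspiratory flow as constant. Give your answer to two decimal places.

With constant inspiratory flow the resistive pressure is constant at PIP − Pplat = 32.0 − 11.8 = 20.2 cmH2O, so resistive work = 20.2 × 0.455 = 9.191 L·cmH2O.
× 0.098 J/(L·cmH2O) → 0.9007 J.

0.90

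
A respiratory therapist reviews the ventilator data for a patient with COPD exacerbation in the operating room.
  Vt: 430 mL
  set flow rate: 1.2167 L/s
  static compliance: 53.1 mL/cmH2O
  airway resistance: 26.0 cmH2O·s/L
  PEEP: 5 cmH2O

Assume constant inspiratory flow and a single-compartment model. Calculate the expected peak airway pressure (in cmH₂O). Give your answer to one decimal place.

44.7

Equation of motion (constant flow): PIP = Vt/C + R·V̇ + PEEP.
PIP = 430/53.1 + 26.0×1.2167 + 5 = 8.098 + 31.634 + 5 = 44.732 cmH2O.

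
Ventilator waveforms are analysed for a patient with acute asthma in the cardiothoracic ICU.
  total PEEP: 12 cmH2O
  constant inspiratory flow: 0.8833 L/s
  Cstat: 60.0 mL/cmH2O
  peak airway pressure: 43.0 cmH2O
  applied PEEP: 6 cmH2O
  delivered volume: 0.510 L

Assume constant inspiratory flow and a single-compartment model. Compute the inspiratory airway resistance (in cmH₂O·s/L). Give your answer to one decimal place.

Total PEEP = 12 cmH2O (set 6 + intrinsic 6); this is the baseline alveolar pressure.
Equation of motion (constant flow): PIP = Vt/C + R·V̇ + PEEP.
R·V̇ = PIP − Vt/C − PEEP = 43.0 − 510/60.0 − 12 = 43.0 − 8.5 − 12 = 22.5 cmH2O.
R = 22.5 / 0.8833 = 25.473 cmH2O·s/L.

25.5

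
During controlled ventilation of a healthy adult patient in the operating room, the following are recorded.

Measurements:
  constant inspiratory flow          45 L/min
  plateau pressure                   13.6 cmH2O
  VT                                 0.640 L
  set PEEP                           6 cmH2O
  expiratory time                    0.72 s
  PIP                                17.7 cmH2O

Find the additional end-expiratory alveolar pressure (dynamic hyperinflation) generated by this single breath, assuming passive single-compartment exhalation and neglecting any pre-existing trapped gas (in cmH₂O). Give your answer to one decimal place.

1.6

Flow: 45 L/min ÷ 60 = 0.75 L/s.
R = (PIP − Pplat)/V̇ = (17.7 − 13.6) / 0.75 = 4.1/0.75 = 5.467 cmH2O·s/L.
C = Vt/(Pplat − PEEP) = 640.0 / (13.6 − 6) = 640.0/7.6 = 84.211 mL/cmH2O.
τ = R × C = 5.467 × 0.08421 L/cmH2O = 0.4604 s.
Fraction remaining = e^(−Te/τ) = e^(−0.72/0.4604) = 0.2093; trapped volume = 640.0 × 0.2093 = 133.95 mL.
Additional alveolar pressure from trapping ≈ V_trapped / C = 133.95 / 84.211 = 1.591 cmH2O.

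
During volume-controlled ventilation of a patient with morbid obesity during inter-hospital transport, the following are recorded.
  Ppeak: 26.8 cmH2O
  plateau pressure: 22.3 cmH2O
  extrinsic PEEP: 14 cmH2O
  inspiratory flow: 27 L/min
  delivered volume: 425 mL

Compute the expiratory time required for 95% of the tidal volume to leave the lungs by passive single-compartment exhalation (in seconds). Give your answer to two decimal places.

Flow: 27 L/min ÷ 60 = 0.45 L/s.
R = (PIP − Pplat)/V̇ = (26.8 − 22.3) / 0.45 = 4.5/0.45 = 10.0 cmH2O·s/L.
C = Vt/(Pplat − PEEP) = 425.0 / (22.3 − 14) = 425.0/8.3 = 51.205 mL/cmH2O.
τ = R × C = 10.0 × 0.05121 L/cmH2O = 0.5121 s.
t = −τ·ln(1 − 0.95) = −0.5121·ln(0.05) = 1.534 s.

1.53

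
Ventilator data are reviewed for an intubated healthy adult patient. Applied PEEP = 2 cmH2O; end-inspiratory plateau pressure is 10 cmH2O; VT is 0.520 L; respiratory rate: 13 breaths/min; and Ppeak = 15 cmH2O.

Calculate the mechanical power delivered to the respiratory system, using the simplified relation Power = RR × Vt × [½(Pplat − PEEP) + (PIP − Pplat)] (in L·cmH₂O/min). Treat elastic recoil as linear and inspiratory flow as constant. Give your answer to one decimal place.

60.8

Per-breath work = Vt × [½(Pplat−PEEP) + (PIP−Pplat)] = 0.520 × [0.5×8.0 + 5.0] = 0.520 × 9.0 = 4.68 L·cmH2O.
Power = 13 × 4.68 = 60.84 L·cmH2O/min.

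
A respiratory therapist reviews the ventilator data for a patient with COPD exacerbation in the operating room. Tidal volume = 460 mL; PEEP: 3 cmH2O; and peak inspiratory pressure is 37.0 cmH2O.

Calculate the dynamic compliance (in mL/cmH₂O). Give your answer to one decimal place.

13.5

Dynamic compliance = Vt / (PIP − PEEP) = 460 / (37.0 − 3) = 460 / 34.0 = 13.529 mL/cmH2O.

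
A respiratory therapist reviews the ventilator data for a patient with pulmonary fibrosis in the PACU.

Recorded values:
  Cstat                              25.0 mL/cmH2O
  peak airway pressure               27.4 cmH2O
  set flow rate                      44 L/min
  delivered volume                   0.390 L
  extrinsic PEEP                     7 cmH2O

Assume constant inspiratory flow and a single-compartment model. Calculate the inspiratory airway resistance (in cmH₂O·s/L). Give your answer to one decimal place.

6.5

Flow: 44 L/min ÷ 60 = 0.7333 L/s.
Equation of motion (constant flow): PIP = Vt/C + R·V̇ + PEEP.
R·V̇ = PIP − Vt/C − PEEP = 27.4 − 390/25.0 − 7 = 27.4 − 15.6 − 7 = 4.8 cmH2O.
R = 4.8 / 0.7333 = 6.546 cmH2O·s/L.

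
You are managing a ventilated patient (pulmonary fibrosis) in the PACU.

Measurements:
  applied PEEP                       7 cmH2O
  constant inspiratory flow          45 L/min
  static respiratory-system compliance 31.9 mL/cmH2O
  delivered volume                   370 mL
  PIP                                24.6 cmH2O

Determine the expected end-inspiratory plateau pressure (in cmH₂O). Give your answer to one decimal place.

Pplat = PEEP + Vt / Cstat = 7 + 370 / 31.9 = 7 + 11.599 = 18.599 cmH2O.

18.6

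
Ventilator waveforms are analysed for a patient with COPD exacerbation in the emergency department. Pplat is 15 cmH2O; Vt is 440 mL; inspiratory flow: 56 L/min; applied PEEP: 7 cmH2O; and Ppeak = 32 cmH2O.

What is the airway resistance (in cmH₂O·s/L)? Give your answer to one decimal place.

18.2

Flow: 56 L/min ÷ 60 = 0.9333 L/s.
Raw = (PIP − Pplat) / flow = (32 − 15) / 0.9333 = 17.0 / 0.9333 = 18.215 cmH2O·s/L.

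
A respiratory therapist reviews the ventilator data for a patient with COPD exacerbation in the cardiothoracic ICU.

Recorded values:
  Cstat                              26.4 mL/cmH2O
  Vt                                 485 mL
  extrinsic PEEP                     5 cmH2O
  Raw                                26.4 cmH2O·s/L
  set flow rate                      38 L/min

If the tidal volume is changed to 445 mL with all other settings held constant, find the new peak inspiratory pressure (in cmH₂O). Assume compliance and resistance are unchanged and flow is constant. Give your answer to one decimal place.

Flow: 38 L/min ÷ 60 = 0.6333 L/s.
PIP = Vt/C + R·V̇ + PEEP (constant-flow equation of motion).
Only the elastic term changes: ΔPIP = ΔVt / C = (445 − 485) / 26.4 = -1.515 cmH2O.
Original PIP = 485/26.4 + 26.4×0.6333 + 5 = 40.09 cmH2O; new PIP = 40.09 + (-1.515) = 38.575 cmH2O.

38.6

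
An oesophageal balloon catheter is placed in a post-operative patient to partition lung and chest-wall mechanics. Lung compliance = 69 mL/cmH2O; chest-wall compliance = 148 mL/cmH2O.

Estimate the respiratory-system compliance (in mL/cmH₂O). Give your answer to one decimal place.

Lung and chest wall are elastances in series: 1/Crs = 1/CL + 1/Ccw.
1/Crs = 1/69 + 1/148 = 0.02125.
Crs = 47.059 mL/cmH2O.

47.1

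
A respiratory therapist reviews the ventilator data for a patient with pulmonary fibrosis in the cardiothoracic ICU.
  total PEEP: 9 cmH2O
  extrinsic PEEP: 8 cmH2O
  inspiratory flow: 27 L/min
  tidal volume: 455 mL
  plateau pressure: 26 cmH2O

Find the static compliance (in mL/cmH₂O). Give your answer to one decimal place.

End-expiratory occlusion gives total PEEP = 9 cmH2O (intrinsic PEEP = 9 − 8 = 1). Use total PEEP for the elastic gradient.
Cstat = Vt / (Pplat − PEEPtotal) = 455 / (26 − 9) = 455 / 17.0 = 26.765 mL/cmH2O.

26.8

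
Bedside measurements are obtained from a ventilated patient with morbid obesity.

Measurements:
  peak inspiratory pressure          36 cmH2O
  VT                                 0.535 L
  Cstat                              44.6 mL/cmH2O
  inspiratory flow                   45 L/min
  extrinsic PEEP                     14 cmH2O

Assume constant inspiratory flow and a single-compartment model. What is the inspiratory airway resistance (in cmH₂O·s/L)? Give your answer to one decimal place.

13.3

Flow: 45 L/min ÷ 60 = 0.75 L/s.
Equation of motion (constant flow): PIP = Vt/C + R·V̇ + PEEP.
R·V̇ = PIP − Vt/C − PEEP = 36 − 535/44.6 − 14 = 36 − 11.996 − 14 = 10.004 cmH2O.
R = 10.004 / 0.75 = 13.339 cmH2O·s/L.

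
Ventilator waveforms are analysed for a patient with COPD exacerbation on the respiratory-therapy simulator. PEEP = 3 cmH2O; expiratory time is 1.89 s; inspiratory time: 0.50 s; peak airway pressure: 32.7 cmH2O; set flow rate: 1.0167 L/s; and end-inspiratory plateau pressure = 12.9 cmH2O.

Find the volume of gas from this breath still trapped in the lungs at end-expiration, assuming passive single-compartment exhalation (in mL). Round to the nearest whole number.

Vt = flow × Ti = 1.0167 L/s × 0.50 s × 1000 mL/L = 508.35 mL.
R = (PIP − Pplat)/V̇ = (32.7 − 12.9) / 1.0167 = 19.8/1.0167 = 19.475 cmH2O·s/L.
C = Vt/(Pplat − PEEP) = 508.35 / (12.9 − 3) = 508.35/9.9 = 51.348 mL/cmH2O.
τ = R × C = 19.475 × 0.05135 L/cmH2O = 1.0 s.
Fraction remaining = e^(−Te/τ) = e^(−1.89/1.0) = 0.1511.
Trapped volume = 508.35 × 0.1511 = 76.812 mL.

77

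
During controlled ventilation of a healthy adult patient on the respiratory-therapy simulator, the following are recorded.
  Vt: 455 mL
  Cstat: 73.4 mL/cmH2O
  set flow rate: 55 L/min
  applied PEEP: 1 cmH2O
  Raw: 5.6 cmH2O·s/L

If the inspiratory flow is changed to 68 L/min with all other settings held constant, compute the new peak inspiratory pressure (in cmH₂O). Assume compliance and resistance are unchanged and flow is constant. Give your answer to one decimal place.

13.5

Flow: 55 L/min ÷ 60 = 0.9167 L/s.
New flow: 68 L/min ÷ 60 = 1.1333 L/s.
PIP = Vt/C + R·V̇ + PEEP (constant-flow equation of motion).
Only the resistive term changes: ΔPIP = R × ΔV̇ = 5.6 × (1.1333 − 0.9167) = 5.6 × 0.2166 = 1.213 cmH2O.
Original PIP = 455/73.4 + 5.6×0.9167 + 1 = 12.332 cmH2O; new PIP = 12.332 + (1.213) = 13.545 cmH2O.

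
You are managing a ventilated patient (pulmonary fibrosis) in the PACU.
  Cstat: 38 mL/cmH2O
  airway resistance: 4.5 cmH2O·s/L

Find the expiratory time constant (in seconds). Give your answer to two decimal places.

0.17

τ = R × C = 4.5 × 38 mL/cmH2O = 4.5 × 0.038 L/cmH2O = 0.171 s.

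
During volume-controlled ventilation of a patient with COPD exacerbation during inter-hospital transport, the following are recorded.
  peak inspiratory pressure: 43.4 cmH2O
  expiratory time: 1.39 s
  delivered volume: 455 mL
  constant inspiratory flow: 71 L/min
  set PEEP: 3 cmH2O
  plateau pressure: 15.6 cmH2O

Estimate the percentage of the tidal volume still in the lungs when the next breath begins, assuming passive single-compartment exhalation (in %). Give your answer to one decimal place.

19.4

Flow: 71 L/min ÷ 60 = 1.1833 L/s.
R = (PIP − Pplat)/V̇ = (43.4 − 15.6) / 1.1833 = 27.8/1.1833 = 23.494 cmH2O·s/L.
C = Vt/(Pplat − PEEP) = 455.0 / (15.6 − 3) = 455.0/12.6 = 36.111 mL/cmH2O.
τ = R × C = 23.494 × 0.03611 L/cmH2O = 0.8484 s.
Fraction remaining at end-expiration = e^(−Te/τ) = e^(−1.39/0.8484) = 0.1943 → 19.43%.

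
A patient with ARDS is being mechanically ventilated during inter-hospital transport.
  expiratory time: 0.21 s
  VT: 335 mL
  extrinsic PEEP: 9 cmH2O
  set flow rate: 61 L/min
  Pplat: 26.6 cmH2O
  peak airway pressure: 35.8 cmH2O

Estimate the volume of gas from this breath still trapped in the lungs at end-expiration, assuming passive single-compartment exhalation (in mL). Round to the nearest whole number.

Flow: 61 L/min ÷ 60 = 1.0167 L/s.
R = (PIP − Pplat)/V̇ = (35.8 − 26.6) / 1.0167 = 9.2/1.0167 = 9.049 cmH2O·s/L.
C = Vt/(Pplat − PEEP) = 335.0 / (26.6 − 9) = 335.0/17.6 = 19.034 mL/cmH2O.
τ = R × C = 9.049 × 0.01903 L/cmH2O = 0.1722 s.
Fraction remaining = e^(−Te/τ) = e^(−0.21/0.1722) = 0.2954.
Trapped volume = 335.0 × 0.2954 = 98.959 mL.

99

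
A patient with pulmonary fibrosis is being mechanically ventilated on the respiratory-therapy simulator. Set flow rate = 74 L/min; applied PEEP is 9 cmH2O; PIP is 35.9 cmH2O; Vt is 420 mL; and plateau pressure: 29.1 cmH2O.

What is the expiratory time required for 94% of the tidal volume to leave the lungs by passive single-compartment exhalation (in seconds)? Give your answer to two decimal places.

0.32

Flow: 74 L/min ÷ 60 = 1.2333 L/s.
R = (PIP − Pplat)/V̇ = (35.9 − 29.1) / 1.2333 = 6.8/1.2333 = 5.514 cmH2O·s/L.
C = Vt/(Pplat − PEEP) = 420.0 / (29.1 − 9) = 420.0/20.1 = 20.896 mL/cmH2O.
τ = R × C = 5.514 × 0.0209 L/cmH2O = 0.1152 s.
t = −τ·ln(1 − 0.94) = −0.1152·ln(0.06) = 0.3241 s.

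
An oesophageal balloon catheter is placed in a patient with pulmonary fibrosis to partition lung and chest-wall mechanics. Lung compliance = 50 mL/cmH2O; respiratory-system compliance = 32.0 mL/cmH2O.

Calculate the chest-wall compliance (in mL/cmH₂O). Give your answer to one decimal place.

1/Ccw = 1/Crs − 1/CL.
1/Ccw = 1/32.0 − 1/50 = 0.01125.
Ccw = 88.889 mL/cmH2O.

88.9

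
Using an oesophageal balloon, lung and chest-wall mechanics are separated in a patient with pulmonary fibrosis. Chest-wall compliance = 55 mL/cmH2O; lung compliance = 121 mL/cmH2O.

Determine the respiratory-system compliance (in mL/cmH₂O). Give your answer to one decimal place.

37.8

Lung and chest wall are elastances in series: 1/Crs = 1/CL + 1/Ccw.
1/Crs = 1/121 + 1/55 = 0.02645.
Crs = 37.807 mL/cmH2O.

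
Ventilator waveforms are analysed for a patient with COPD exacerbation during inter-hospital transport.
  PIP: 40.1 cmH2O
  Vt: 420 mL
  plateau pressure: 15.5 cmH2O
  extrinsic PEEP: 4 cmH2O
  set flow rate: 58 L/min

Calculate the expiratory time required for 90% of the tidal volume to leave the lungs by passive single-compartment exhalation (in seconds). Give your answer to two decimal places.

Flow: 58 L/min ÷ 60 = 0.9667 L/s.
R = (PIP − Pplat)/V̇ = (40.1 − 15.5) / 0.9667 = 24.6/0.9667 = 25.447 cmH2O·s/L.
C = Vt/(Pplat − PEEP) = 420.0 / (15.5 − 4) = 420.0/11.5 = 36.522 mL/cmH2O.
τ = R × C = 25.447 × 0.03652 L/cmH2O = 0.9293 s.
t = −τ·ln(1 − 0.90) = −0.9293·ln(0.1) = 2.14 s.

2.14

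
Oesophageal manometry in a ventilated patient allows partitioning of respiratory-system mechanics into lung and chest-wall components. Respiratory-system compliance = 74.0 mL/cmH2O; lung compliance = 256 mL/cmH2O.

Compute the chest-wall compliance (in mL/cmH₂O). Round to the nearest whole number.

1/Ccw = 1/Crs − 1/CL.
1/Ccw = 1/74.0 − 1/256 = 0.009607.
Ccw = 104.09 mL/cmH2O.

104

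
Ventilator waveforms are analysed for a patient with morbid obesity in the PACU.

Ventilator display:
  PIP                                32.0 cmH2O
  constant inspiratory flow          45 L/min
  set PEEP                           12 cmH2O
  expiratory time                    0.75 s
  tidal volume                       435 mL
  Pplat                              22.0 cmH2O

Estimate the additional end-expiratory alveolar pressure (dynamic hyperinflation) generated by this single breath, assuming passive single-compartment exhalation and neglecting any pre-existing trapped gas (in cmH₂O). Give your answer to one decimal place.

2.7

Flow: 45 L/min ÷ 60 = 0.75 L/s.
R = (PIP − Pplat)/V̇ = (32.0 − 22.0) / 0.75 = 10.0/0.75 = 13.333 cmH2O·s/L.
C = Vt/(Pplat − PEEP) = 435.0 / (22.0 − 12) = 435.0/10.0 = 43.5 mL/cmH2O.
τ = R × C = 13.333 × 0.0435 L/cmH2O = 0.58 s.
Fraction remaining = e^(−Te/τ) = e^(−0.75/0.58) = 0.2744; trapped volume = 435.0 × 0.2744 = 119.36 mL.
Additional alveolar pressure from trapping ≈ V_trapped / C = 119.36 / 43.5 = 2.744 cmH2O.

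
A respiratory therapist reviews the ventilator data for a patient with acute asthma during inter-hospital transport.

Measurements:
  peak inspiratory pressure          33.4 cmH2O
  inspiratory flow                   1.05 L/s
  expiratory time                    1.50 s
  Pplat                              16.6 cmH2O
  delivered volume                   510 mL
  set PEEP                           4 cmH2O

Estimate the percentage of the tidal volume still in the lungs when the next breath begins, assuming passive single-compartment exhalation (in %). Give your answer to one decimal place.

9.9

R = (PIP − Pplat)/V̇ = (33.4 − 16.6) / 1.05 = 16.8/1.05 = 16.0 cmH2O·s/L.
C = Vt/(Pplat − PEEP) = 510.0 / (16.6 − 4) = 510.0/12.6 = 40.476 mL/cmH2O.
τ = R × C = 16.0 × 0.04048 L/cmH2O = 0.6477 s.
Fraction remaining at end-expiration = e^(−Te/τ) = e^(−1.50/0.6477) = 0.09868 → 9.868%.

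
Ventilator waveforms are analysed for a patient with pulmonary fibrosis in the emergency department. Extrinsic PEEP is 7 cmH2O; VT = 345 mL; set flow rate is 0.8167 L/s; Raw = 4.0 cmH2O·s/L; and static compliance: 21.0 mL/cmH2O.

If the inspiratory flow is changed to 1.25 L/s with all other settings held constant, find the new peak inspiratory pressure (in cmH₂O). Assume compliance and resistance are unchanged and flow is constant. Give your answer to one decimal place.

PIP = Vt/C + R·V̇ + PEEP (constant-flow equation of motion).
Only the resistive term changes: ΔPIP = R × ΔV̇ = 4.0 × (1.25 − 0.8167) = 4.0 × 0.4333 = 1.733 cmH2O.
Original PIP = 345/21.0 + 4.0×0.8167 + 7 = 26.695 cmH2O; new PIP = 26.695 + (1.733) = 28.428 cmH2O.

28.4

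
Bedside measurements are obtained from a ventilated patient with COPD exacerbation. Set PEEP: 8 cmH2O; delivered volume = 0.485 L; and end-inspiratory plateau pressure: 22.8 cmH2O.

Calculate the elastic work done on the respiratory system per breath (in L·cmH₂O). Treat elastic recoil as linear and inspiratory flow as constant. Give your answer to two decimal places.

Elastic work ≈ ½ × (Pplat − PEEP) × Vt = 0.5 × (22.8 − 8) × 0.485 L = 0.5 × 14.8 × 0.485 = 3.589 L·cmH2O.

3.59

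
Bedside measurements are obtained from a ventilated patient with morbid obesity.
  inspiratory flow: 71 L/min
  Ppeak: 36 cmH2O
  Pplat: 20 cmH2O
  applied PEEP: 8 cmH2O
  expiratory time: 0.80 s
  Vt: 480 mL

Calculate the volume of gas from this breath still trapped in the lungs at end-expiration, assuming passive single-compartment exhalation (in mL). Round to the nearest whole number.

109

Flow: 71 L/min ÷ 60 = 1.1833 L/s.
R = (PIP − Pplat)/V̇ = (36 − 20) / 1.1833 = 16.0/1.1833 = 13.522 cmH2O·s/L.
C = Vt/(Pplat − PEEP) = 480.0 / (20 − 8) = 480.0/12.0 = 40.0 mL/cmH2O.
τ = R × C = 13.522 × 0.04 L/cmH2O = 0.5409 s.
Fraction remaining = e^(−Te/τ) = e^(−0.80/0.5409) = 0.2279.
Trapped volume = 480.0 × 0.2279 = 109.39 mL.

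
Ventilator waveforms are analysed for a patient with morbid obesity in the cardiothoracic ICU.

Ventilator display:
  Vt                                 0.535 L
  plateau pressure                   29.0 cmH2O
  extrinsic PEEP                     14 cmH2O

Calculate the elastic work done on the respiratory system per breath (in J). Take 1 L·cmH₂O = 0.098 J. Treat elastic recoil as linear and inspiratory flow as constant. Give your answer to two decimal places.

Elastic work ≈ ½ × (Pplat − PEEP) × Vt = 0.5 × (29.0 − 14) × 0.535 L = 0.5 × 15.0 × 0.535 = 4.013 L·cmH2O.
× 0.098 J/(L·cmH2O) → 0.3933 J.

0.39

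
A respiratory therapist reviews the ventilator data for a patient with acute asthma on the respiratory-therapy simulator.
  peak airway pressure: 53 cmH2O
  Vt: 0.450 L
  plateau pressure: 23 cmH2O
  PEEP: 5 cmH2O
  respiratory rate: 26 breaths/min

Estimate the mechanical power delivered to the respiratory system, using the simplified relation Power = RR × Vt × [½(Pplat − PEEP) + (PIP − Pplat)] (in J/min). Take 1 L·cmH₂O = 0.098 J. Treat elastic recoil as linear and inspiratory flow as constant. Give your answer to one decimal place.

Per-breath work = Vt × [½(Pplat−PEEP) + (PIP−Pplat)] = 0.450 × [0.5×18.0 + 30.0] = 0.450 × 39.0 = 17.55 L·cmH2O.
Power = 26 × 17.55 = 456.3 L·cmH2O/min.
× 0.098 J/(L·cmH2O) → 44.717 J/min.

44.7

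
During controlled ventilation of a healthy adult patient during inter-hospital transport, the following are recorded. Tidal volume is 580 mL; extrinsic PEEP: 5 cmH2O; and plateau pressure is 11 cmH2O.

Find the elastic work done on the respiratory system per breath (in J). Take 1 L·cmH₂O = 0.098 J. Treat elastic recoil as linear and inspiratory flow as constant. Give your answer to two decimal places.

0.17

Elastic work ≈ ½ × (Pplat − PEEP) × Vt = 0.5 × (11 − 5) × 0.580 L = 0.5 × 6.0 × 0.580 = 1.74 L·cmH2O.
× 0.098 J/(L·cmH2O) → 0.1705 J.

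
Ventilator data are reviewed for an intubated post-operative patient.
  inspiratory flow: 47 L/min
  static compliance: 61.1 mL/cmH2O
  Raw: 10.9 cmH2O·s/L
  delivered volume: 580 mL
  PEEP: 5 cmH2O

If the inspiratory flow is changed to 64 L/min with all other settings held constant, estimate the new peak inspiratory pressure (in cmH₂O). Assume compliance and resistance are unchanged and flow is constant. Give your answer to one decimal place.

Flow: 47 L/min ÷ 60 = 0.7833 L/s.
New flow: 64 L/min ÷ 60 = 1.0667 L/s.
PIP = Vt/C + R·V̇ + PEEP (constant-flow equation of motion).
Only the resistive term changes: ΔPIP = R × ΔV̇ = 10.9 × (1.0667 − 0.7833) = 10.9 × 0.2834 = 3.089 cmH2O.
Original PIP = 580/61.1 + 10.9×0.7833 + 5 = 23.031 cmH2O; new PIP = 23.031 + (3.089) = 26.12 cmH2O.

26.1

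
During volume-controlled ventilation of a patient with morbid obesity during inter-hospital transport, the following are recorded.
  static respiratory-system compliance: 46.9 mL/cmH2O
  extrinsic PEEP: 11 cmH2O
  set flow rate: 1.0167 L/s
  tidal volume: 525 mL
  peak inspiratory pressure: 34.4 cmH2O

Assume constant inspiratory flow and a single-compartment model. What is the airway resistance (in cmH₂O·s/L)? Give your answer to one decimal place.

12.0

Equation of motion (constant flow): PIP = Vt/C + R·V̇ + PEEP.
R·V̇ = PIP − Vt/C − PEEP = 34.4 − 525/46.9 − 11 = 34.4 − 11.194 − 11 = 12.206 cmH2O.
R = 12.206 / 1.0167 = 12.006 cmH2O·s/L.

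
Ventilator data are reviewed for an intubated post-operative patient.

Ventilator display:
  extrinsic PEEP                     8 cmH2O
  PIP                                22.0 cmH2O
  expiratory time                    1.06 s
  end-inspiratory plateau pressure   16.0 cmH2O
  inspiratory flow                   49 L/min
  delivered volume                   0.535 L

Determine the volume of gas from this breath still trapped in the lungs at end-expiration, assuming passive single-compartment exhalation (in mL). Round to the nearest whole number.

62

Flow: 49 L/min ÷ 60 = 0.8167 L/s.
R = (PIP − Pplat)/V̇ = (22.0 − 16.0) / 0.8167 = 6.0/0.8167 = 7.347 cmH2O·s/L.
C = Vt/(Pplat − PEEP) = 535.0 / (16.0 − 8) = 535.0/8.0 = 66.875 mL/cmH2O.
τ = R × C = 7.347 × 0.06688 L/cmH2O = 0.4914 s.
Fraction remaining = e^(−Te/τ) = e^(−1.06/0.4914) = 0.1157.
Trapped volume = 535.0 × 0.1157 = 61.9 mL.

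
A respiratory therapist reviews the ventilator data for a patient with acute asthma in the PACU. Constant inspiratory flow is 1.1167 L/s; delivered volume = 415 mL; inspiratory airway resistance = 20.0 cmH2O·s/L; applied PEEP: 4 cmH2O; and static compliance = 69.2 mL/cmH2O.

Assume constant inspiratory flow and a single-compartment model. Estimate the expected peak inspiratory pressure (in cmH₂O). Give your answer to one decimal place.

Equation of motion (constant flow): PIP = Vt/C + R·V̇ + PEEP.
PIP = 415/69.2 + 20.0×1.1167 + 4 = 5.997 + 22.334 + 4 = 32.331 cmH2O.

32.3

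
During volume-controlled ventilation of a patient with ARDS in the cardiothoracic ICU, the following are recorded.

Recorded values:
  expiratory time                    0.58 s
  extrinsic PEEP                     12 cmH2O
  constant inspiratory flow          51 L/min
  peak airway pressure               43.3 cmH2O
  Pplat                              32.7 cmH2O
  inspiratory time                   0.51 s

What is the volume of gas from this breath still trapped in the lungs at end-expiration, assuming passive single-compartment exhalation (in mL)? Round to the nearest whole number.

47

Flow: 51 L/min ÷ 60 = 0.85 L/s.
Vt = flow × Ti = 0.85 L/s × 0.51 s × 1000 mL/L = 433.5 mL.
R = (PIP − Pplat)/V̇ = (43.3 − 32.7) / 0.85 = 10.6/0.85 = 12.471 cmH2O·s/L.
C = Vt/(Pplat − PEEP) = 433.5 / (32.7 − 12) = 433.5/20.7 = 20.942 mL/cmH2O.
τ = R × C = 12.471 × 0.02094 L/cmH2O = 0.2611 s.
Fraction remaining = e^(−Te/τ) = e^(−0.58/0.2611) = 0.1085.
Trapped volume = 433.5 × 0.1085 = 47.035 mL.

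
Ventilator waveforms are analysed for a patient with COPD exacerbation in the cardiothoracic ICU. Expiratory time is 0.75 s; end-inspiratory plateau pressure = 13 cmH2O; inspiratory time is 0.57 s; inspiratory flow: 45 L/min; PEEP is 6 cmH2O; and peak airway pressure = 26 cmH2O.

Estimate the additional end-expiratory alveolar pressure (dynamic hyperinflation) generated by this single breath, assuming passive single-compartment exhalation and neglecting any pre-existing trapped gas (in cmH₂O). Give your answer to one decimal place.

3.4

Flow: 45 L/min ÷ 60 = 0.75 L/s.
Vt = flow × Ti = 0.75 L/s × 0.57 s × 1000 mL/L = 427.5 mL.
R = (PIP − Pplat)/V̇ = (26 − 13) / 0.75 = 13.0/0.75 = 17.333 cmH2O·s/L.
C = Vt/(Pplat − PEEP) = 427.5 / (13 − 6) = 427.5/7.0 = 61.071 mL/cmH2O.
τ = R × C = 17.333 × 0.06107 L/cmH2O = 1.059 s.
Fraction remaining = e^(−Te/τ) = e^(−0.75/1.059) = 0.4925; trapped volume = 427.5 × 0.4925 = 210.54 mL.
Additional alveolar pressure from trapping ≈ V_trapped / C = 210.54 / 61.071 = 3.447 cmH2O.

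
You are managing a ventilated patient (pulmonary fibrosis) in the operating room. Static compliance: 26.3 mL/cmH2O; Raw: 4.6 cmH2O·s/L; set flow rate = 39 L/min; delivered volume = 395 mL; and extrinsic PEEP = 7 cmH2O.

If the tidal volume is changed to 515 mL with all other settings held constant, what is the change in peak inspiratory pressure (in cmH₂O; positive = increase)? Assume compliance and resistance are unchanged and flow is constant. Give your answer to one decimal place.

4.6

PIP = Vt/C + R·V̇ + PEEP (constant-flow equation of motion).
Only the elastic term changes: ΔPIP = ΔVt / C = (515 − 395) / 26.3 = 4.563 cmH2O.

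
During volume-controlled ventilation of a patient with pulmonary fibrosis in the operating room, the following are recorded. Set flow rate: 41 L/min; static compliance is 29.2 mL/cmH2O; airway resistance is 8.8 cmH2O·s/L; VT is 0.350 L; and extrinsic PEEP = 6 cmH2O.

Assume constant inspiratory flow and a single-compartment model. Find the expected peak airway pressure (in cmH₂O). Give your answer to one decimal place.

24.0

Flow: 41 L/min ÷ 60 = 0.6833 L/s.
Equation of motion (constant flow): PIP = Vt/C + R·V̇ + PEEP.
PIP = 350/29.2 + 8.8×0.6833 + 6 = 11.986 + 6.013 + 6 = 23.999 cmH2O.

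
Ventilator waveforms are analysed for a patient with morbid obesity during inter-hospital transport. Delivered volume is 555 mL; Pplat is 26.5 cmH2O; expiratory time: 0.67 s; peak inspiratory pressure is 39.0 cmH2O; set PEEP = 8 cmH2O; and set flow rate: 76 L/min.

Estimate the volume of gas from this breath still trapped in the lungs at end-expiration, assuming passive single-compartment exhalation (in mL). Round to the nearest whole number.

58

Flow: 76 L/min ÷ 60 = 1.2667 L/s.
R = (PIP − Pplat)/V̇ = (39.0 − 26.5) / 1.2667 = 12.5/1.2667 = 9.868 cmH2O·s/L.
C = Vt/(Pplat − PEEP) = 555.0 / (26.5 − 8) = 555.0/18.5 = 30.0 mL/cmH2O.
τ = R × C = 9.868 × 0.03 L/cmH2O = 0.296 s.
Fraction remaining = e^(−Te/τ) = e^(−0.67/0.296) = 0.104.
Trapped volume = 555.0 × 0.104 = 57.72 mL.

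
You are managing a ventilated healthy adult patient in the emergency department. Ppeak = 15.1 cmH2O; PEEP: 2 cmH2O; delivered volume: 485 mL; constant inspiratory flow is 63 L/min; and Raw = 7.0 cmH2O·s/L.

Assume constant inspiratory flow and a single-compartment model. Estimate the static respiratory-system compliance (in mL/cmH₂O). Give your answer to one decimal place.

84.3

Flow: 63 L/min ÷ 60 = 1.05 L/s.
Equation of motion (constant flow): PIP = Vt/C + R·V̇ + PEEP.
Vt/C = PIP − R·V̇ − PEEP = 15.1 − 7.0×1.05 − 2 = 15.1 − 7.35 − 2 = 5.75 cmH2O.
C = Vt / 5.75 = 485 / 5.75 = 84.348 mL/cmH2O.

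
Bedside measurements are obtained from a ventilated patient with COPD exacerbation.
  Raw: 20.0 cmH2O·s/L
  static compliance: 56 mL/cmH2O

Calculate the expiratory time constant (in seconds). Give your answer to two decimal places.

τ = R × C = 20.0 × 56 mL/cmH2O = 20.0 × 0.056 L/cmH2O = 1.12 s.

1.12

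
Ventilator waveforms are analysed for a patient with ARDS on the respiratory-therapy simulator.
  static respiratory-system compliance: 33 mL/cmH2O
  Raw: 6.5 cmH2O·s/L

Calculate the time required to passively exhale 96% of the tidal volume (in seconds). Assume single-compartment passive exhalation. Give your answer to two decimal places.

0.69

τ = R × C = 6.5 × 33 mL/cmH2O = 6.5 × 0.033 L/cmH2O = 0.2145 s.
Exhaled fraction f = 1 − e^(−t/τ) → t = −τ·ln(1 − f) = −0.2145·ln(0.04) = 0.6904 s.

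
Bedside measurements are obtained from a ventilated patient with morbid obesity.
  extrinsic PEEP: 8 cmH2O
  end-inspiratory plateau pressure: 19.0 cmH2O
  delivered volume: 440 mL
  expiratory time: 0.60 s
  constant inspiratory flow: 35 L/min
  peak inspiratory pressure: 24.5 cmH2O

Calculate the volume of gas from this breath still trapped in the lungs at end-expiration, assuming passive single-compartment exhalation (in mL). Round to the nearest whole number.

90

Flow: 35 L/min ÷ 60 = 0.5833 L/s.
R = (PIP − Pplat)/V̇ = (24.5 − 19.0) / 0.5833 = 5.5/0.5833 = 9.429 cmH2O·s/L.
C = Vt/(Pplat − PEEP) = 440.0 / (19.0 − 8) = 440.0/11.0 = 40.0 mL/cmH2O.
τ = R × C = 9.429 × 0.04 L/cmH2O = 0.3772 s.
Fraction remaining = e^(−Te/τ) = e^(−0.60/0.3772) = 0.2038.
Trapped volume = 440.0 × 0.2038 = 89.672 mL.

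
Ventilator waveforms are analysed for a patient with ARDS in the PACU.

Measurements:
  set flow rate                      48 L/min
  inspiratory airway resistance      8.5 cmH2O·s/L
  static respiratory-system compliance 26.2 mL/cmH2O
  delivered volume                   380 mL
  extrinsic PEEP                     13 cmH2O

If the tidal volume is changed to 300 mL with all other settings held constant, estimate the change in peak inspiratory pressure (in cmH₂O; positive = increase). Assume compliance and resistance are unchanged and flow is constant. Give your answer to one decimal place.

PIP = Vt/C + R·V̇ + PEEP (constant-flow equation of motion).
Only the elastic term changes: ΔPIP = ΔVt / C = (300 − 380) / 26.2 = -3.053 cmH2O.

-3.1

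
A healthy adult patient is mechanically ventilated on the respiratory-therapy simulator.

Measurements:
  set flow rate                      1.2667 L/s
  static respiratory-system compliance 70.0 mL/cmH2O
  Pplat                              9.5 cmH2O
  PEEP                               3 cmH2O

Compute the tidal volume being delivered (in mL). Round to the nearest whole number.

Vt = Cstat × (Pplat − PEEP) = 70.0 × (9.5 − 3) = 70.0 × 6.5 = 455.0 mL.

455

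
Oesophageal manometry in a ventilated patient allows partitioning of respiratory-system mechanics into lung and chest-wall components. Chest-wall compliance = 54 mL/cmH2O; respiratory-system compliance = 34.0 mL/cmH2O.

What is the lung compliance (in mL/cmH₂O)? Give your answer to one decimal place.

91.8

1/CL = 1/Crs − 1/Ccw.
1/CL = 1/34.0 − 1/54 = 0.01089.
CL = 91.827 mL/cmH2O.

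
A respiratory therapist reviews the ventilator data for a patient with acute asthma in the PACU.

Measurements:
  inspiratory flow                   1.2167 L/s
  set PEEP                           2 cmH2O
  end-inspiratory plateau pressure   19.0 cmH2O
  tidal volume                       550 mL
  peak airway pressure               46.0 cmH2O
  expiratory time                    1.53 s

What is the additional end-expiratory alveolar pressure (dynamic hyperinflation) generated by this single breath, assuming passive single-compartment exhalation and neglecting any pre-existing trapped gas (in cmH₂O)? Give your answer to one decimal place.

2.0

R = (PIP − Pplat)/V̇ = (46.0 − 19.0) / 1.2167 = 27.0/1.2167 = 22.191 cmH2O·s/L.
C = Vt/(Pplat − PEEP) = 550.0 / (19.0 − 2) = 550.0/17.0 = 32.353 mL/cmH2O.
τ = R × C = 22.191 × 0.03235 L/cmH2O = 0.7179 s.
Fraction remaining = e^(−Te/τ) = e^(−1.53/0.7179) = 0.1187; trapped volume = 550.0 × 0.1187 = 65.285 mL.
Additional alveolar pressure from trapping ≈ V_trapped / C = 65.285 / 32.353 = 2.018 cmH2O.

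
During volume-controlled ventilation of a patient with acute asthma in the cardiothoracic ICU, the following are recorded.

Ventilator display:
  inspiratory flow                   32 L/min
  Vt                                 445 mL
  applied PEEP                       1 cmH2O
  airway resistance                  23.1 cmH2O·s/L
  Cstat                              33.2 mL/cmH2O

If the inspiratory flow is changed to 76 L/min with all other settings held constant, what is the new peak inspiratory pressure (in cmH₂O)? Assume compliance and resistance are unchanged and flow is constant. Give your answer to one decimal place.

43.7

Flow: 32 L/min ÷ 60 = 0.5333 L/s.
New flow: 76 L/min ÷ 60 = 1.2667 L/s.
PIP = Vt/C + R·V̇ + PEEP (constant-flow equation of motion).
Only the resistive term changes: ΔPIP = R × ΔV̇ = 23.1 × (1.2667 − 0.5333) = 23.1 × 0.7334 = 16.942 cmH2O.
Original PIP = 445/33.2 + 23.1×0.5333 + 1 = 26.723 cmH2O; new PIP = 26.723 + (16.942) = 43.665 cmH2O.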